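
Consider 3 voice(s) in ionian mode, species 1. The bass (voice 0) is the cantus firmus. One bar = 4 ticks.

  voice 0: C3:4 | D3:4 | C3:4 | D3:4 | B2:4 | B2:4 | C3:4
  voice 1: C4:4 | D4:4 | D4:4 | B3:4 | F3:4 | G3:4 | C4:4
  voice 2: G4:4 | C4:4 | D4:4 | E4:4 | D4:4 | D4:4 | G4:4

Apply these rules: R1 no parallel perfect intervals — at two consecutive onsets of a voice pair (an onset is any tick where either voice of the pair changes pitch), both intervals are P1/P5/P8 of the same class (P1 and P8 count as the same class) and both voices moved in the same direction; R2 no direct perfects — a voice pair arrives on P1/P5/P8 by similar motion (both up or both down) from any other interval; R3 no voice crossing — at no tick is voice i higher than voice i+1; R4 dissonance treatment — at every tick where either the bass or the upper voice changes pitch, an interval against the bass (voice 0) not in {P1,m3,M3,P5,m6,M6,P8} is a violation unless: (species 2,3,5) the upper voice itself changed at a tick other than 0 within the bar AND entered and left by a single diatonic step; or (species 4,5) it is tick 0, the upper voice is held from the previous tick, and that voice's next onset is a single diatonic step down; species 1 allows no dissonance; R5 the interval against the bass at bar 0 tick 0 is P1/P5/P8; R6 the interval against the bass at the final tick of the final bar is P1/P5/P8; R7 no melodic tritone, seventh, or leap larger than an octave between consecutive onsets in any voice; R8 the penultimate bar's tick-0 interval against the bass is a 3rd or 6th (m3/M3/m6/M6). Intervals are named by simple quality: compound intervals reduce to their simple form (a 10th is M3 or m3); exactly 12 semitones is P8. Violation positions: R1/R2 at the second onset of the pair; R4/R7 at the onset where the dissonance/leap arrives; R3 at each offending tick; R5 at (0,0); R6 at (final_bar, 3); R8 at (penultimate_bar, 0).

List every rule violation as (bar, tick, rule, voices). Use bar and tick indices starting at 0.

(1, 0, R1, (0, 1))
(1, 0, R3, (1, 2))
(1, 0, R4, (0, 2))
(1, 1, R3, (1, 2))
(1, 2, R3, (1, 2))
(1, 3, R3, (1, 2))
(2, 0, R4, (0, 1))
(2, 0, R4, (0, 2))
(3, 0, R4, (0, 2))
(4, 0, R4, (0, 1))
(4, 0, R7, (1,))
(6, 0, R1, (1, 2))
(6, 0, R2, (0, 1))
(6, 0, R2, (0, 2))

bar 0: v0=C3 v1=C4 v2=G4 downbeat P5
bar 1: v0=D3 v1=D4 v2=C4 downbeat m7
bar 2: v0=C3 v1=D4 v2=D4 downbeat M2
bar 3: v0=D3 v1=B3 v2=E4 downbeat M2
bar 4: v0=B2 v1=F3 v2=D4 downbeat m3
bar 5: v0=B2 v1=G3 v2=D4 downbeat m3
bar 6: v0=C3 v1=C4 v2=G4 downbeat P5
  -> R1 @ bar 1 tick 0 v(0, 1): C3/C4 P8 -> D3/D4 P8 similar
  -> R3 @ bar 1 tick 0 v(1, 2): D4 above C4
  -> R4 @ bar 1 tick 0 v(0, 2): D3/C4 m7 untreated
  -> R3 @ bar 1 tick 1 v(1, 2): D4 above C4
  -> R3 @ bar 1 tick 2 v(1, 2): D4 above C4
  -> R3 @ bar 1 tick 3 v(1, 2): D4 above C4
  -> R4 @ bar 2 tick 0 v(0, 1): C3/D4 M2 untreated
  -> R4 @ bar 2 tick 0 v(0, 2): C3/D4 M2 untreated
  -> R4 @ bar 3 tick 0 v(0, 2): D3/E4 M2 untreated
  -> R4 @ bar 4 tick 0 v(0, 1): B2/F3 TT untreated
  -> R7 @ bar 4 tick 0 v(1,): B3->F3 leap 6st
  -> R1 @ bar 6 tick 0 v(1, 2): G3/D4 P5 -> C4/G4 P5 similar
  -> R2 @ bar 6 tick 0 v(0, 1): B2/G3 m6 -> C3/C4 P8 similar
  -> R2 @ bar 6 tick 0 v(0, 2): B2/D4 m3 -> C3/G4 P5 similar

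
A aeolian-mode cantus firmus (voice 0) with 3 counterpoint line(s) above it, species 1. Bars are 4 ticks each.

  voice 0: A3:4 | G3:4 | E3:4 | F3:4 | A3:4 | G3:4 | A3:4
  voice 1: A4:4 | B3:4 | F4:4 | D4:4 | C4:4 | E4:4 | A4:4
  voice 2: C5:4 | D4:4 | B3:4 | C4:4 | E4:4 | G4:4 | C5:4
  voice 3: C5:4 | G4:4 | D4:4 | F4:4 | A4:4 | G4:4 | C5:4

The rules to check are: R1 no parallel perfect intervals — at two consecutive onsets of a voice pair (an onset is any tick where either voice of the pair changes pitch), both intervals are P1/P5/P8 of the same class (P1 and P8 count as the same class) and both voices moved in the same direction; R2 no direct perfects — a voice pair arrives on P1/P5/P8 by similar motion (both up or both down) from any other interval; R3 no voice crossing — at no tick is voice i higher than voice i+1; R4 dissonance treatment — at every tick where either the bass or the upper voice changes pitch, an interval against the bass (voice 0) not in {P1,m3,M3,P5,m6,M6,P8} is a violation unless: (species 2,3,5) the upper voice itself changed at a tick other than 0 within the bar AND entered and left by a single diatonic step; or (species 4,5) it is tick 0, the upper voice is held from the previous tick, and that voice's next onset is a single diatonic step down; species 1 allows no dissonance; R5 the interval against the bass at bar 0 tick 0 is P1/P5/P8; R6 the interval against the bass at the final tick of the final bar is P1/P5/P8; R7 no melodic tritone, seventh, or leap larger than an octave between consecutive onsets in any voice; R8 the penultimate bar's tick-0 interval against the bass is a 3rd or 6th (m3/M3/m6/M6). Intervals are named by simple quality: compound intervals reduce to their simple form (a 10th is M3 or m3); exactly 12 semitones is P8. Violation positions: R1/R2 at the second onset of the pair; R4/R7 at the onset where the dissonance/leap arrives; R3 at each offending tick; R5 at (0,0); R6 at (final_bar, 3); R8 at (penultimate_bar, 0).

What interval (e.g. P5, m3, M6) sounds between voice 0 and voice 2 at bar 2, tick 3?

voice 0=E3 voice 2=B3 -> P5

P5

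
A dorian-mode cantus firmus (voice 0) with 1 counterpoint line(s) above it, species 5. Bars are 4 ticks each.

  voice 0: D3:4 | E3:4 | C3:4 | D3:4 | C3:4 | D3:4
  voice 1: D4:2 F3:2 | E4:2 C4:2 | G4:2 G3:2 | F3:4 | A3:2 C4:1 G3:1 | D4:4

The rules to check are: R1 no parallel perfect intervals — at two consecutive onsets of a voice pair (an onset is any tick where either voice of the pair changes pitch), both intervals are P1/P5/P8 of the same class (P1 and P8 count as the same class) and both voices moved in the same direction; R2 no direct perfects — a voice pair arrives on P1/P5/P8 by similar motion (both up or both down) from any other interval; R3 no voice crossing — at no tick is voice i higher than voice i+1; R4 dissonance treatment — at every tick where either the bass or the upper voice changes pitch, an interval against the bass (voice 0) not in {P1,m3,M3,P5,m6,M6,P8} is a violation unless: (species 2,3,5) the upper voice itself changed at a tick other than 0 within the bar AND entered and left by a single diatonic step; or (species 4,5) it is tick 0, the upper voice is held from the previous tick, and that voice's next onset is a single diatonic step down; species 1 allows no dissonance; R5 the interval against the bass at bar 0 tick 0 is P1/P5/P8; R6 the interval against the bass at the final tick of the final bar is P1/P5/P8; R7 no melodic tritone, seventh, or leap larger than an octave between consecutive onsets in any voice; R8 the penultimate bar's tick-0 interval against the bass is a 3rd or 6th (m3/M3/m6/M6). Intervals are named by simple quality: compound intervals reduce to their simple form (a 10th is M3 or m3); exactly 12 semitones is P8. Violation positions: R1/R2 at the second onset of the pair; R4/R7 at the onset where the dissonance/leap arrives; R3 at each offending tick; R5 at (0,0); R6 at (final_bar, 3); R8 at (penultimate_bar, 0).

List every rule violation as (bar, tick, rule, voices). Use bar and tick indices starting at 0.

(1, 0, R2, (0, 1))
(1, 0, R7, (1,))
(5, 0, R2, (0, 1))

bar 0: v0=D3 v1=D4 downbeat P8
bar 1: v0=E3 v1=E4 downbeat P8
bar 2: v0=C3 v1=G4 downbeat P5
bar 3: v0=D3 v1=F3 downbeat m3
bar 4: v0=C3 v1=A3 downbeat M6
bar 5: v0=D3 v1=D4 downbeat P8
  -> R2 @ bar 1 tick 0 v(0, 1): D3/F3 m3 -> E3/E4 P8 similar
  -> R7 @ bar 1 tick 0 v(1,): F3->E4 leap 11st
  -> R2 @ bar 5 tick 0 v(0, 1): C3/G3 P5 -> D3/D4 P8 similar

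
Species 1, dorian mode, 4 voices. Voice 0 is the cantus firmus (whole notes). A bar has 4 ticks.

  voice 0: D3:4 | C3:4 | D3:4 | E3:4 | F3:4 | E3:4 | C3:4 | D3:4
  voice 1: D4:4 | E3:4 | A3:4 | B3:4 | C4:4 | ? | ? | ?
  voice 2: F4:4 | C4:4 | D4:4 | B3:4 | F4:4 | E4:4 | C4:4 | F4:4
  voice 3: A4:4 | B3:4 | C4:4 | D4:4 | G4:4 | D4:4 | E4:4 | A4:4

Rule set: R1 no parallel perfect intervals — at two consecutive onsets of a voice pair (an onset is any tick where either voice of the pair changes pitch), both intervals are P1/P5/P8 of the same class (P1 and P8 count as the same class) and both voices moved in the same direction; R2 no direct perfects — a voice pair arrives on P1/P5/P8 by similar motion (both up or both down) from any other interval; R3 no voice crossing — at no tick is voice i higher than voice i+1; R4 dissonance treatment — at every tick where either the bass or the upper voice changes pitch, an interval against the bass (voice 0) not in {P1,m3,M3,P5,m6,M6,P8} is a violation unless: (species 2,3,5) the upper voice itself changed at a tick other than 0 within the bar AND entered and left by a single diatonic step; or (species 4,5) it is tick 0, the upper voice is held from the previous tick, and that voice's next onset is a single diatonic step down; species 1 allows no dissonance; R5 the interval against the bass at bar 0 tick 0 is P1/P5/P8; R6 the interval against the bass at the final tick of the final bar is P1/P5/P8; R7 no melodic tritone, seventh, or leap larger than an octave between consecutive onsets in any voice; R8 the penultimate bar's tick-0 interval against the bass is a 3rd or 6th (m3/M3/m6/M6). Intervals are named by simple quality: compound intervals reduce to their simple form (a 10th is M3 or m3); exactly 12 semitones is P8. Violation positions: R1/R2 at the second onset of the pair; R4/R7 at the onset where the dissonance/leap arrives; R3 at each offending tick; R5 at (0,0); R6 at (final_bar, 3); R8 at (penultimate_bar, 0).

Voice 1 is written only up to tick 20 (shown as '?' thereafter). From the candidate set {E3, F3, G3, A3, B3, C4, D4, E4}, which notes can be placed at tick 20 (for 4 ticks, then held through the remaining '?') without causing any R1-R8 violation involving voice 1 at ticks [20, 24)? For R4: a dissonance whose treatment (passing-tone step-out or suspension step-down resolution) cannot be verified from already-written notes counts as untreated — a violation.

{C4, E4}

E3: violates R2
F3: violates R4
G3: violates R1
A3: violates R2,R4
B3: violates R1
C4: legal
D4: violates R4
E4: legal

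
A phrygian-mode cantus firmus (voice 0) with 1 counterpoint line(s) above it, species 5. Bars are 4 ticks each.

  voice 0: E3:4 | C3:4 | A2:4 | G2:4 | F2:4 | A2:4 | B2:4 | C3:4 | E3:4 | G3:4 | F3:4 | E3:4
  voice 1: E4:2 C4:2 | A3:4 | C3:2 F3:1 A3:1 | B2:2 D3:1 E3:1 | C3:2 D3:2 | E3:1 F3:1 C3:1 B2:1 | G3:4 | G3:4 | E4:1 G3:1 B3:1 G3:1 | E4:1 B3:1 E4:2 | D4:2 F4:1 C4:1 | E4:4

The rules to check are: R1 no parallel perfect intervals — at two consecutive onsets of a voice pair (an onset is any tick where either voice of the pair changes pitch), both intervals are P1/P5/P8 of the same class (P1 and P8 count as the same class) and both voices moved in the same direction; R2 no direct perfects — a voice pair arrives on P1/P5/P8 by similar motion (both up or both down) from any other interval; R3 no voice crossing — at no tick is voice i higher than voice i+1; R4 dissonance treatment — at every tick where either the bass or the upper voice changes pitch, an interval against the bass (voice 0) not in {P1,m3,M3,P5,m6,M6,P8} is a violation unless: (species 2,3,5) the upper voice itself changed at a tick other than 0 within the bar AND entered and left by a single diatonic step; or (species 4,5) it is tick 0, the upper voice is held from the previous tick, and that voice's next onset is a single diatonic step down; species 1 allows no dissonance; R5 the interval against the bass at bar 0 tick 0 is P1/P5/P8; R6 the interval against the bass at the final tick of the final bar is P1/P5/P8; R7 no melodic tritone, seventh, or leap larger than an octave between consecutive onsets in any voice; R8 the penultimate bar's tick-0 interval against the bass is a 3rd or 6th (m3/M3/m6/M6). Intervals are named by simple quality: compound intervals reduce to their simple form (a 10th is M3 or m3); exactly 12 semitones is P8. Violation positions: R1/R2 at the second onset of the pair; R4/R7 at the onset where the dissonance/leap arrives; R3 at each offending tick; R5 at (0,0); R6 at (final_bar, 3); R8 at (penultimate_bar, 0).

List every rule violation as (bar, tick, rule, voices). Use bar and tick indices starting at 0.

(3, 0, R7, (1,))
(4, 0, R2, (0, 1))
(5, 0, R2, (0, 1))
(5, 3, R4, (0, 1))
(8, 0, R2, (0, 1))

bar 0: v0=E3 v1=E4 downbeat P8
bar 1: v0=C3 v1=A3 downbeat M6
bar 2: v0=A2 v1=C3 downbeat m3
bar 3: v0=G2 v1=B2 downbeat M3
bar 4: v0=F2 v1=C3 downbeat P5
bar 5: v0=A2 v1=E3 downbeat P5
bar 6: v0=B2 v1=G3 downbeat m6
bar 7: v0=C3 v1=G3 downbeat P5
bar 8: v0=E3 v1=E4 downbeat P8
bar 9: v0=G3 v1=E4 downbeat M6
bar 10: v0=F3 v1=D4 downbeat M6
bar 11: v0=E3 v1=E4 downbeat P8
  -> R7 @ bar 3 tick 0 v(1,): A3->B2 leap 10st
  -> R2 @ bar 4 tick 0 v(0, 1): G2/E3 M6 -> F2/C3 P5 similar
  -> R2 @ bar 5 tick 0 v(0, 1): F2/D3 M6 -> A2/E3 P5 similar
  -> R4 @ bar 5 tick 3 v(0, 1): A2/B2 M2 untreated
  -> R2 @ bar 8 tick 0 v(0, 1): C3/G3 P5 -> E3/E4 P8 similar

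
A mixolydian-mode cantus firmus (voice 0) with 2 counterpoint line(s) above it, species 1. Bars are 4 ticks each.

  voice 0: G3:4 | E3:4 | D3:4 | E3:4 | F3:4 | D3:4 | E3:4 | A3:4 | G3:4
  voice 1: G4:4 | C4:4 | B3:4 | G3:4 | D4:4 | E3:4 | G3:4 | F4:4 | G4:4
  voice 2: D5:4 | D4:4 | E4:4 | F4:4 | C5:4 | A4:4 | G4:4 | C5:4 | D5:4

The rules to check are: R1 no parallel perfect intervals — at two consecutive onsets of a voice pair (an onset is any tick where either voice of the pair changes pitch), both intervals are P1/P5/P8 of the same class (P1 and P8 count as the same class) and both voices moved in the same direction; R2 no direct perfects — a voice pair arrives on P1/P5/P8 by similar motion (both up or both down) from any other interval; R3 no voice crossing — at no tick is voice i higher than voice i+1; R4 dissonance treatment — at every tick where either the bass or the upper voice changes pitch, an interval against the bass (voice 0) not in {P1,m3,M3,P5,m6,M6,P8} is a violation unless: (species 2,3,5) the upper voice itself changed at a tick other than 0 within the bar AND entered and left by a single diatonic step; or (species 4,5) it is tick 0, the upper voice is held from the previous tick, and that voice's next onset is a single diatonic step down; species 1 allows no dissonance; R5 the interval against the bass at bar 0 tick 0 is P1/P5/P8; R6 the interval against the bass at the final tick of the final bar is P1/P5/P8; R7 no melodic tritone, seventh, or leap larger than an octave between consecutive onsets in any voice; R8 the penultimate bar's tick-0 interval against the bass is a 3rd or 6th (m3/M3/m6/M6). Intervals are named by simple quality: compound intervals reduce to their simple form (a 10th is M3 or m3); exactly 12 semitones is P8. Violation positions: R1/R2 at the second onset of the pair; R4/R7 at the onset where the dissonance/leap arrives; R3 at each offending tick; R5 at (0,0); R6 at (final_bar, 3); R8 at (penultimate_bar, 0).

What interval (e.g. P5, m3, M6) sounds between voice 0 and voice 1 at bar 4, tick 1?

M6

voice 0=F3 voice 1=D4 -> M6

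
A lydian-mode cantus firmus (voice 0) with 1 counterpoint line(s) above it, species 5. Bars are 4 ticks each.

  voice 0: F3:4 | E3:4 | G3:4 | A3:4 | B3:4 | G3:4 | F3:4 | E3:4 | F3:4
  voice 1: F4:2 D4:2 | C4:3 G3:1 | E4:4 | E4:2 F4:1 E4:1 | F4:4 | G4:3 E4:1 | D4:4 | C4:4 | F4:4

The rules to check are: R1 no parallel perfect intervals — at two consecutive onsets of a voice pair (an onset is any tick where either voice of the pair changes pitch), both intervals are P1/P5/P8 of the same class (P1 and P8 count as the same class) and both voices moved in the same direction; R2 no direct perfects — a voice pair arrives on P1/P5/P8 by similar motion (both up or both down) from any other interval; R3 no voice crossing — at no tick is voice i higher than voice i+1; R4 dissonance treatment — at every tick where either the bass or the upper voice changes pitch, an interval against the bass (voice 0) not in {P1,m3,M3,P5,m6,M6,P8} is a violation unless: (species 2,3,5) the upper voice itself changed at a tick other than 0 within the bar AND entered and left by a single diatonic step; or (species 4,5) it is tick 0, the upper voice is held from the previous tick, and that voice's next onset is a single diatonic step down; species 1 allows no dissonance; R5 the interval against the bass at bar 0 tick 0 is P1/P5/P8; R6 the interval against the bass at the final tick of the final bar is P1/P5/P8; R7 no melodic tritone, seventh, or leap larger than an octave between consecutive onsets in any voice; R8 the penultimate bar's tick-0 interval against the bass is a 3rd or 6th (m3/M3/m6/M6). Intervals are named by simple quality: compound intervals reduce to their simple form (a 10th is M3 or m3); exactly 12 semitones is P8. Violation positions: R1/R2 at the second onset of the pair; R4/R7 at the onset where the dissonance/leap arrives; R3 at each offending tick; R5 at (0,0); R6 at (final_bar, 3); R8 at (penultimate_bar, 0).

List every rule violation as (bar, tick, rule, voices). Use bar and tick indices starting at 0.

(4, 0, R4, (0, 1))
(8, 0, R2, (0, 1))

bar 0: v0=F3 v1=F4 downbeat P8
bar 1: v0=E3 v1=C4 downbeat m6
bar 2: v0=G3 v1=E4 downbeat M6
bar 3: v0=A3 v1=E4 downbeat P5
bar 4: v0=B3 v1=F4 downbeat TT
bar 5: v0=G3 v1=G4 downbeat P8
bar 6: v0=F3 v1=D4 downbeat M6
bar 7: v0=E3 v1=C4 downbeat m6
bar 8: v0=F3 v1=F4 downbeat P8
  -> R4 @ bar 4 tick 0 v(0, 1): B3/F4 TT untreated
  -> R2 @ bar 8 tick 0 v(0, 1): E3/C4 m6 -> F3/F4 P8 similar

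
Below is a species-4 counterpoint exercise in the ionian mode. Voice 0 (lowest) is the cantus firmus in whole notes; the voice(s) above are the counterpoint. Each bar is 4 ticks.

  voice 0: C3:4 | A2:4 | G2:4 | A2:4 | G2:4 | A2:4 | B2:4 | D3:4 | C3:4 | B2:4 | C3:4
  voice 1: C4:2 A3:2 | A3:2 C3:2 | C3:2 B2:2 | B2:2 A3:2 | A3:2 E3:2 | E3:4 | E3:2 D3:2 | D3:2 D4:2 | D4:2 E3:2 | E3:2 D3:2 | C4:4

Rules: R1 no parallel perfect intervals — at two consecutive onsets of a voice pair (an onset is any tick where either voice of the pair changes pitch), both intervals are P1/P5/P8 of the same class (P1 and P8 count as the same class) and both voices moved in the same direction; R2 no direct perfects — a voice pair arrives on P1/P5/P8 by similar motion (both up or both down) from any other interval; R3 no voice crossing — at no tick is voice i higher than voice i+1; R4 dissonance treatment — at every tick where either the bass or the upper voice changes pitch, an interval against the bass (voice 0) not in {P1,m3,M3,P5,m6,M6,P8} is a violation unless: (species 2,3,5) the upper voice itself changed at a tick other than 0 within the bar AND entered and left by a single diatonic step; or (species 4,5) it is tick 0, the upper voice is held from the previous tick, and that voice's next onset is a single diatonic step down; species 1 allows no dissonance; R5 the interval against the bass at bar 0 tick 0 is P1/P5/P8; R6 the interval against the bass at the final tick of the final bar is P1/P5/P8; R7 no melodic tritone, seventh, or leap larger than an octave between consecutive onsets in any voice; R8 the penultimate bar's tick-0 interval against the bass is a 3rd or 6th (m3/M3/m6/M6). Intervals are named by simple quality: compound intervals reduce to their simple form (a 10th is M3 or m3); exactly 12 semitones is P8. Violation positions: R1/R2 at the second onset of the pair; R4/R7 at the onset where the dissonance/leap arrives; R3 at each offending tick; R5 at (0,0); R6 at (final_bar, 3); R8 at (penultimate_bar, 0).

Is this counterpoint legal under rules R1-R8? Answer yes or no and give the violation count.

bar 0: v0=C3 v1=C4 (P8)
bar 1: v0=A2 v1=A3 (P8)
bar 2: v0=G2 v1=C3 (P4)
bar 3: v0=A2 v1=B2 (M2)
bar 4: v0=G2 v1=A3 (M2)
bar 5: v0=A2 v1=E3 (P5)
bar 6: v0=B2 v1=E3 (P4)
bar 7: v0=D3 v1=D3 (P1)
bar 8: v0=C3 v1=D4 (M2)
bar 9: v0=B2 v1=E3 (P4)
bar 10: v0=C3 v1=C4 (P8)
  R4 @ bar3.0: A2/B2 M2 untreated
  R7 @ bar3.2: B2->A3 leap 10st
  R4 @ bar4.0: G2/A3 M2 untreated
  R4 @ bar8.0: C3/D4 M2 untreated
  R7 @ bar8.2: D4->E3 leap 10st
  R8 @ bar9.0: penult P4 not 3rd/6th
  R2 @ bar10.0: B2/D3 m3 -> C3/C4 P8 similar
  R7 @ bar10.0: D3->C4 leap 10st

No (8 violations)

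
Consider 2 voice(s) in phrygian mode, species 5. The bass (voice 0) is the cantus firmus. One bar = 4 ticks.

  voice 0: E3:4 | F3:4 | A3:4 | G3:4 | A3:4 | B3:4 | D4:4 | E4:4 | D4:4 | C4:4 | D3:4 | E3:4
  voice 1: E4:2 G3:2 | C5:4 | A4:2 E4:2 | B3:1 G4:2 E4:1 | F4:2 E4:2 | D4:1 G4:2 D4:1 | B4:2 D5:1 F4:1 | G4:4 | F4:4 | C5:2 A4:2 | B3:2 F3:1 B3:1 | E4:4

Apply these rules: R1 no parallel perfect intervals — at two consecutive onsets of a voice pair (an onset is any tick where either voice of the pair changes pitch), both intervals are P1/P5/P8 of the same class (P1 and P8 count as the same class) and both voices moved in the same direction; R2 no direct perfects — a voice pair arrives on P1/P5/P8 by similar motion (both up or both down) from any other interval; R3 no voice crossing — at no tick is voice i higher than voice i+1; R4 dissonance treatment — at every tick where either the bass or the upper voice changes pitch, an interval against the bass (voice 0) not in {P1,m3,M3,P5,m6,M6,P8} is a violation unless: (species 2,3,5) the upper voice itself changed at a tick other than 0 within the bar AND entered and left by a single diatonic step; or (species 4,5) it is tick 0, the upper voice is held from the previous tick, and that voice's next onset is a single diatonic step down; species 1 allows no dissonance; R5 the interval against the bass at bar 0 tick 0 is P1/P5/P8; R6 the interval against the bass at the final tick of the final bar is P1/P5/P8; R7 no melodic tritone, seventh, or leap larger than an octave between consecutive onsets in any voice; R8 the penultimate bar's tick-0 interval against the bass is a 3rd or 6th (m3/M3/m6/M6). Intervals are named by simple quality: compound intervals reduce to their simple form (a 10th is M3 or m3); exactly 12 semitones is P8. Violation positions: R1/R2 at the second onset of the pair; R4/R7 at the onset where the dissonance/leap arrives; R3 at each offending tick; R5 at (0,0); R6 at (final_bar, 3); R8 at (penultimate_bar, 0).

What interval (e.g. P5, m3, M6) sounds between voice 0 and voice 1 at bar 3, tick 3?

M6

voice 0=G3 voice 1=E4 -> M6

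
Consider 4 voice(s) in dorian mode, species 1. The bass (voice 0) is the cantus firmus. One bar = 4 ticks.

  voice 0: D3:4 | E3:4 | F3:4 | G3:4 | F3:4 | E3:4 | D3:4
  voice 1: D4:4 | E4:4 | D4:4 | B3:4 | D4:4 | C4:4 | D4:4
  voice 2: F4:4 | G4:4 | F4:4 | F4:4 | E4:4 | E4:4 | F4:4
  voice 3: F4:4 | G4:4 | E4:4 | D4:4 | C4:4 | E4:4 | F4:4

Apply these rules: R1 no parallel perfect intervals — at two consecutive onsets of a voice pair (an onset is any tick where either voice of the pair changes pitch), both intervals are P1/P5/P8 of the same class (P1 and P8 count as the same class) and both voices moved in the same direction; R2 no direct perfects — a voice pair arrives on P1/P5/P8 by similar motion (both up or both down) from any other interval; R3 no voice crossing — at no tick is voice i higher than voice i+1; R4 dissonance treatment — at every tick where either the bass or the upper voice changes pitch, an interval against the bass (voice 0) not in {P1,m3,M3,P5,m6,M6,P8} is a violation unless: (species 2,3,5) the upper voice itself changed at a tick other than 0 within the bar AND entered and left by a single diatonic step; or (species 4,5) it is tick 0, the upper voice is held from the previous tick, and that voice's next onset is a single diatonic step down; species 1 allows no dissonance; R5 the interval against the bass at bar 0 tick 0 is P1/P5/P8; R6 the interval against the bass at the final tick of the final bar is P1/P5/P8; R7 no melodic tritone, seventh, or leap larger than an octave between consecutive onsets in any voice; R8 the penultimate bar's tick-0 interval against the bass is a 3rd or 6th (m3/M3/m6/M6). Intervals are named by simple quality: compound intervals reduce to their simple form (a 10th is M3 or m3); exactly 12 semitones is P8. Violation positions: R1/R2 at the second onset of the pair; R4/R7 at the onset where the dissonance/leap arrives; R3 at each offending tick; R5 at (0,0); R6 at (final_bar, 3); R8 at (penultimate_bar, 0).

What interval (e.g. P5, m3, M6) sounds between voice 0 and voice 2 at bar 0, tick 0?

voice 0=D3 voice 2=F4 -> m3

m3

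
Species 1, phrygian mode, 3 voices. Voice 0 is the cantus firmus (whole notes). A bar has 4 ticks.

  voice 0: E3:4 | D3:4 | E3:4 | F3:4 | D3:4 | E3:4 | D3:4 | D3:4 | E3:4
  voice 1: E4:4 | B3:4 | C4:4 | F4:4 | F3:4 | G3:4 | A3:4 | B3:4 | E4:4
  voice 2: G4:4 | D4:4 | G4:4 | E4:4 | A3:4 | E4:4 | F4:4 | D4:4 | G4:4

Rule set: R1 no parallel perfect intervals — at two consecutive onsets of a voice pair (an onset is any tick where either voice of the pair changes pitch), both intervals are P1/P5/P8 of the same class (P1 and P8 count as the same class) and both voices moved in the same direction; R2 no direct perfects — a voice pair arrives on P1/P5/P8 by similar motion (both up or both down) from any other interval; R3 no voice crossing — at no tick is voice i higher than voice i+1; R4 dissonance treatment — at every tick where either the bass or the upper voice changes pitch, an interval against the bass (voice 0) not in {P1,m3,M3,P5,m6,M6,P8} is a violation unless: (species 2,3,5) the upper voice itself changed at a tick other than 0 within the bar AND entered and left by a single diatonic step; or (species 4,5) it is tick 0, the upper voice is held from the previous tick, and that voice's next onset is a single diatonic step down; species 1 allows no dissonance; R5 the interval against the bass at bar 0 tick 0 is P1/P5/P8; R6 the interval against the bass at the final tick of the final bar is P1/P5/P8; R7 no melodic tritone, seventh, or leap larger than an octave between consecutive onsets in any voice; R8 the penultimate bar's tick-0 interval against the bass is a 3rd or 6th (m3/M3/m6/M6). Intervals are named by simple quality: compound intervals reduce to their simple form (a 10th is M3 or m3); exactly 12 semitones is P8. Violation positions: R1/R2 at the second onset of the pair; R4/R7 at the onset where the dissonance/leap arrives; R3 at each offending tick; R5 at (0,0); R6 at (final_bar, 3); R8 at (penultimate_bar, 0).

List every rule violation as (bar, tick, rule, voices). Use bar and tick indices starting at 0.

bar 0: v0=E3 v1=E4 v2=G4 downbeat m3
bar 1: v0=D3 v1=B3 v2=D4 downbeat P8
bar 2: v0=E3 v1=C4 v2=G4 downbeat m3
bar 3: v0=F3 v1=F4 v2=E4 downbeat M7
bar 4: v0=D3 v1=F3 v2=A3 downbeat P5
bar 5: v0=E3 v1=G3 v2=E4 downbeat P8
bar 6: v0=D3 v1=A3 v2=F4 downbeat m3
bar 7: v0=D3 v1=B3 v2=D4 downbeat P8
bar 8: v0=E3 v1=E4 v2=G4 downbeat m3
  -> R5 @ bar 0 tick 0 v(0, 2): opens on m3
  -> R2 @ bar 1 tick 0 v(0, 2): E3/G4 m3 -> D3/D4 P8 similar
  -> R2 @ bar 2 tick 0 v(1, 2): B3/D4 m3 -> C4/G4 P5 similar
  -> R2 @ bar 3 tick 0 v(0, 1): E3/C4 m6 -> F3/F4 P8 similar
  -> R3 @ bar 3 tick 0 v(1, 2): F4 above E4
  -> R4 @ bar 3 tick 0 v(0, 2): F3/E4 M7 untreated
  -> R3 @ bar 3 tick 1 v(1, 2): F4 above E4
  -> R3 @ bar 3 tick 2 v(1, 2): F4 above E4
  -> R3 @ bar 3 tick 3 v(1, 2): F4 above E4
  -> R2 @ bar 4 tick 0 v(0, 2): F3/E4 M7 -> D3/A3 P5 similar
  -> R2 @ bar 5 tick 0 v(0, 2): D3/A3 P5 -> E3/E4 P8 similar
  -> R8 @ bar 7 tick 0 v(0, 2): penult P8 not 3rd/6th
  -> R2 @ bar 8 tick 0 v(0, 1): D3/B3 M6 -> E3/E4 P8 similar
  -> R6 @ bar 8 tick 3 v(0, 2): closes on m3

(0, 0, R5, (0, 2))
(1, 0, R2, (0, 2))
(2, 0, R2, (1, 2))
(3, 0, R2, (0, 1))
(3, 0, R3, (1, 2))
(3, 0, R4, (0, 2))
(3, 1, R3, (1, 2))
(3, 2, R3, (1, 2))
(3, 3, R3, (1, 2))
(4, 0, R2, (0, 2))
(5, 0, R2, (0, 2))
(7, 0, R8, (0, 2))
(8, 0, R2, (0, 1))
(8, 3, R6, (0, 2))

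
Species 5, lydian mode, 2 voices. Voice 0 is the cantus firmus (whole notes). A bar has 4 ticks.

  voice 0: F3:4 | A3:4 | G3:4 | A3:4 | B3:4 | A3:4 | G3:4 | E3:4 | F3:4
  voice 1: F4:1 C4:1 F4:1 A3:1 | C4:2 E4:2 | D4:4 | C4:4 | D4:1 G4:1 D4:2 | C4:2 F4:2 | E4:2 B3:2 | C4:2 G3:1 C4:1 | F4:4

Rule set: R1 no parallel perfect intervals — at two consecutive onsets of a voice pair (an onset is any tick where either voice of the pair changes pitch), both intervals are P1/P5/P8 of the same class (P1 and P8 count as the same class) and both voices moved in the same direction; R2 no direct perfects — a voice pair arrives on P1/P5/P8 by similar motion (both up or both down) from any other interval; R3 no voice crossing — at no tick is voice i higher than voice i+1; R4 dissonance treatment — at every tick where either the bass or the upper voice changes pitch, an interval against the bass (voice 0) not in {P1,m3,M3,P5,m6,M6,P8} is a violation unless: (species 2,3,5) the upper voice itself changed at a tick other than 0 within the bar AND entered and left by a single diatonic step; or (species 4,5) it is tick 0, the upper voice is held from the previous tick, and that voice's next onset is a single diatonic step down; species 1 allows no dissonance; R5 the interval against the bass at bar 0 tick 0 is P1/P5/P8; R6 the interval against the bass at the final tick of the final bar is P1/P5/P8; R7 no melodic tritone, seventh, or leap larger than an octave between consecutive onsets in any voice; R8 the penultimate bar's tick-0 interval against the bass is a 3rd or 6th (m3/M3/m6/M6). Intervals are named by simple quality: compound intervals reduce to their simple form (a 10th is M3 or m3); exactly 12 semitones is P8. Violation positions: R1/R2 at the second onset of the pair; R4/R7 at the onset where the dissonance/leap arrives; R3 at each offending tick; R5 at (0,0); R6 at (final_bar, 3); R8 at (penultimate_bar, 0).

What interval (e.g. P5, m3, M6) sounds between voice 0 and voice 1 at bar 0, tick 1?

voice 0=F3 voice 1=C4 -> P5

P5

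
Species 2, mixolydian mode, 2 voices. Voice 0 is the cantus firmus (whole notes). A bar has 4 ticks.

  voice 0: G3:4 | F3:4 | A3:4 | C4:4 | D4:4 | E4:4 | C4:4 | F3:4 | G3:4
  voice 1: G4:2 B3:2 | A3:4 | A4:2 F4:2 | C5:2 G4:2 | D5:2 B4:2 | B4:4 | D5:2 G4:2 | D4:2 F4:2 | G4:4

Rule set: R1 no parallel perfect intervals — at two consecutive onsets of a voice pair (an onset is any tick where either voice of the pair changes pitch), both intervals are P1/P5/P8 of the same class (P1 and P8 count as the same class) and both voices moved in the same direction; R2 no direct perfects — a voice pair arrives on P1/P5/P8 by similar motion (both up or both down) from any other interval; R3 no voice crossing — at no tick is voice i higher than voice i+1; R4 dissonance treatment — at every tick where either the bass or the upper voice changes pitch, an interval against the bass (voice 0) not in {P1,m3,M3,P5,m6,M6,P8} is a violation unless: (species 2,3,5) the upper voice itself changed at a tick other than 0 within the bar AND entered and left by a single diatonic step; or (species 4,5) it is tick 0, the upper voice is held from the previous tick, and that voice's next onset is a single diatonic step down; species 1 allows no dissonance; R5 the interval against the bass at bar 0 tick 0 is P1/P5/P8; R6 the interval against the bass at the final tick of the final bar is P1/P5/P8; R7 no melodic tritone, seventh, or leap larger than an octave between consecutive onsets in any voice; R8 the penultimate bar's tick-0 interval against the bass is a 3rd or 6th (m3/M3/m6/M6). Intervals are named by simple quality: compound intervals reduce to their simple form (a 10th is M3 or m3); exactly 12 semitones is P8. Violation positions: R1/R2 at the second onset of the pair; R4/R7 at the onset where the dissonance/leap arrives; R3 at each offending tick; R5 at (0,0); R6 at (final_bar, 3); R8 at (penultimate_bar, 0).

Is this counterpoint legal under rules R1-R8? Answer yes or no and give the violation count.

bar 0: v0=G3 v1=G4 (P8)
bar 1: v0=F3 v1=A3 (M3)
bar 2: v0=A3 v1=A4 (P8)
bar 3: v0=C4 v1=C5 (P8)
bar 4: v0=D4 v1=D5 (P8)
bar 5: v0=E4 v1=B4 (P5)
bar 6: v0=C4 v1=D5 (M2)
bar 7: v0=F3 v1=D4 (M6)
bar 8: v0=G3 v1=G4 (P8)
  R2 @ bar2.0: F3/A3 M3 -> A3/A4 P8 similar
  R2 @ bar3.0: A3/F4 m6 -> C4/C5 P8 similar
  R2 @ bar4.0: C4/G4 P5 -> D4/D5 P8 similar
  R4 @ bar6.0: C4/D5 M2 untreated
  R1 @ bar8.0: F3/F4 P8 -> G3/G4 P8 similar

No (5 violations)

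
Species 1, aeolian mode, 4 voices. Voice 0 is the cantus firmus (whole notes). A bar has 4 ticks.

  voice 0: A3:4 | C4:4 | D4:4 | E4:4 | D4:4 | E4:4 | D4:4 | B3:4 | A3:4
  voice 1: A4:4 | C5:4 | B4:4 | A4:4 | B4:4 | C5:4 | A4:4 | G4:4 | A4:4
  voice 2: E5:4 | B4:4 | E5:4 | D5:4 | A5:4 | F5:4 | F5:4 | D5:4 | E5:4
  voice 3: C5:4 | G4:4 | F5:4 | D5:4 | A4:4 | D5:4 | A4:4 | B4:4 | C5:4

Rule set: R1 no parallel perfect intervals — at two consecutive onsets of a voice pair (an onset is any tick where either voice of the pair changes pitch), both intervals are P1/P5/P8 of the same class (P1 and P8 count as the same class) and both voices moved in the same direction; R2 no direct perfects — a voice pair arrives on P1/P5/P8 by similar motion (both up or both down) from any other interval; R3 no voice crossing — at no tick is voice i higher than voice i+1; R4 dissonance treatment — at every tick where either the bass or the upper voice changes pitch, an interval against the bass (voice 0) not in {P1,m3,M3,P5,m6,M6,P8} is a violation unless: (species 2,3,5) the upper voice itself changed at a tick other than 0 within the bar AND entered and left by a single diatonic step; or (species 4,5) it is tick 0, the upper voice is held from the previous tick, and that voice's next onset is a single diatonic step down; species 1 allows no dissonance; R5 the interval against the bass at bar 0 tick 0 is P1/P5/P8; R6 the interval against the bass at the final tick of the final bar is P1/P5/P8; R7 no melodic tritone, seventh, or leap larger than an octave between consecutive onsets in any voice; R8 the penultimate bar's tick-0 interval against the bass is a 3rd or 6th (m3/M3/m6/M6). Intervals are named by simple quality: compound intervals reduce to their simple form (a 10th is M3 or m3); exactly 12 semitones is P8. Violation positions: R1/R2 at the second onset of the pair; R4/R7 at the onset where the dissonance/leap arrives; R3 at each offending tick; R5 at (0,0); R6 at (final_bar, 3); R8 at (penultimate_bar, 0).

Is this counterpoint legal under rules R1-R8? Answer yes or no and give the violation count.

bar 0: v0=A3 v1=A4 v2=E5 v3=C5 (m3)
bar 1: v0=C4 v1=C5 v2=B4 v3=G4 (P5)
bar 2: v0=D4 v1=B4 v2=E5 v3=F5 (m3)
bar 3: v0=E4 v1=A4 v2=D5 v3=D5 (m7)
bar 4: v0=D4 v1=B4 v2=A5 v3=A4 (P5)
bar 5: v0=E4 v1=C5 v2=F5 v3=D5 (m7)
bar 6: v0=D4 v1=A4 v2=F5 v3=A4 (P5)
bar 7: v0=B3 v1=G4 v2=D5 v3=B4 (P8)
bar 8: v0=A3 v1=A4 v2=E5 v3=C5 (m3)
  R3 @ bar0.0: E5 above C5
  R5 @ bar0.0: opens on m3
  R3 @ bar0.1: E5 above C5
  R3 @ bar0.2: E5 above C5
  R3 @ bar0.3: E5 above C5
  R1 @ bar1.0: A3/A4 P8 -> C4/C5 P8 similar
  R3 @ bar1.0: C5 above B4
  R3 @ bar1.0: B4 above G4
  R4 @ bar1.0: C4/B4 M7 untreated
  R3 @ bar1.1: C5 above B4
  R3 @ bar1.1: B4 above G4
  R3 @ bar1.2: C5 above B4
  R3 @ bar1.2: B4 above G4
  R3 @ bar1.3: C5 above B4
  R3 @ bar1.3: B4 above G4
  R4 @ bar2.0: D4/E5 M2 untreated
  R7 @ bar2.0: G4->F5 leap 10st
  R2 @ bar3.0: E5/F5 m2 -> D5/D5 P1 similar
  R4 @ bar3.0: E4/A4 P4 untreated
  R4 @ bar3.0: E4/D5 m7 untreated
  R4 @ bar3.0: E4/D5 m7 untreated
  R2 @ bar4.0: E4/D5 m7 -> D4/A4 P5 similar
  R3 @ bar4.0: A5 above A4
  R3 @ bar4.1: A5 above A4
  R3 @ bar4.2: A5 above A4
  R3 @ bar4.3: A5 above A4
  R3 @ bar5.0: F5 above D5
  R4 @ bar5.0: E4/F5 m2 untreated
  R4 @ bar5.0: E4/D5 m7 untreated
  R3 @ bar5.1: F5 above D5
  R3 @ bar5.2: F5 above D5
  R3 @ bar5.3: F5 above D5
  R2 @ bar6.0: E4/C5 m6 -> D4/A4 P5 similar
  R2 @ bar6.0: E4/D5 m7 -> D4/A4 P5 similar
  R2 @ bar6.0: C5/D5 M2 -> A4/A4 P1 similar
  R3 @ bar6.0: F5 above A4
  R3 @ bar6.1: F5 above A4
  R3 @ bar6.2: F5 above A4
  R3 @ bar6.3: F5 above A4
  R2 @ bar7.0: A4/F5 m6 -> G4/D5 P5 similar
  R3 @ bar7.0: D5 above B4
  R8 @ bar7.0: penult P8 not 3rd/6th
  R3 @ bar7.1: D5 above B4
  R3 @ bar7.2: D5 above B4
  R3 @ bar7.3: D5 above B4
  R1 @ bar8.0: G4/D5 P5 -> A4/E5 P5 similar
  R3 @ bar8.0: E5 above C5
  R3 @ bar8.1: E5 above C5
  R3 @ bar8.2: E5 above C5
  R3 @ bar8.3: E5 above C5
  R6 @ bar8.3: closes on m3

No (51 violations)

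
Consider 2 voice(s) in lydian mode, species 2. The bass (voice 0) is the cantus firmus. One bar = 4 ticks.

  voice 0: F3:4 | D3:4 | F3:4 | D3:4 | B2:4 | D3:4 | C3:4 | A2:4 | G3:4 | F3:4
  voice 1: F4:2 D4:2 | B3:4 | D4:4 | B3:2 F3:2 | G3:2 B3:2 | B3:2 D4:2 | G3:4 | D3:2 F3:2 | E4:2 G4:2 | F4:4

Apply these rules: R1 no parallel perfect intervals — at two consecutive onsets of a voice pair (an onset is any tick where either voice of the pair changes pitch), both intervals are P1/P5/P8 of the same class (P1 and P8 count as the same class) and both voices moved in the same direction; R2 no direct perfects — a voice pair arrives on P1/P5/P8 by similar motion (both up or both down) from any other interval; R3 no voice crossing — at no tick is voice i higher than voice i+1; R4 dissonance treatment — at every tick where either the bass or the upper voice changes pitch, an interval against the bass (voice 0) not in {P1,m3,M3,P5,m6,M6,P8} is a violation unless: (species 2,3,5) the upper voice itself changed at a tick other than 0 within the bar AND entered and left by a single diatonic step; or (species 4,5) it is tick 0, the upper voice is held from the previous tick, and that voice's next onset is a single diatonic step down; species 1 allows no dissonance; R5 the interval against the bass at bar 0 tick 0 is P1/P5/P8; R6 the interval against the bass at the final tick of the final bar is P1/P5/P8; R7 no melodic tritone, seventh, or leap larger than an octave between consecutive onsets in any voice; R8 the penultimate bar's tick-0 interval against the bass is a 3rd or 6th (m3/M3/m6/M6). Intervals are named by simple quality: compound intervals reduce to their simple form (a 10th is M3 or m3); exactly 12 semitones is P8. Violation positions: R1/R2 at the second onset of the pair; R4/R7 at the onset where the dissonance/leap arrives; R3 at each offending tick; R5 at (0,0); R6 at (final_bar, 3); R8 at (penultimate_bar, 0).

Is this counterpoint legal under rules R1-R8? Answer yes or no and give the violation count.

No (6 violations)

bar 0: v0=F3 v1=F4 (P8)
bar 1: v0=D3 v1=B3 (M6)
bar 2: v0=F3 v1=D4 (M6)
bar 3: v0=D3 v1=B3 (M6)
bar 4: v0=B2 v1=G3 (m6)
bar 5: v0=D3 v1=B3 (M6)
bar 6: v0=C3 v1=G3 (P5)
bar 7: v0=A2 v1=D3 (P4)
bar 8: v0=G3 v1=E4 (M6)
bar 9: v0=F3 v1=F4 (P8)
  R7 @ bar3.2: B3->F3 leap 6st
  R2 @ bar6.0: D3/D4 P8 -> C3/G3 P5 similar
  R4 @ bar7.0: A2/D3 P4 untreated
  R7 @ bar8.0: A2->G3 leap 10st
  R7 @ bar8.0: F3->E4 leap 11st
  R1 @ bar9.0: G3/G4 P8 -> F3/F4 P8 similar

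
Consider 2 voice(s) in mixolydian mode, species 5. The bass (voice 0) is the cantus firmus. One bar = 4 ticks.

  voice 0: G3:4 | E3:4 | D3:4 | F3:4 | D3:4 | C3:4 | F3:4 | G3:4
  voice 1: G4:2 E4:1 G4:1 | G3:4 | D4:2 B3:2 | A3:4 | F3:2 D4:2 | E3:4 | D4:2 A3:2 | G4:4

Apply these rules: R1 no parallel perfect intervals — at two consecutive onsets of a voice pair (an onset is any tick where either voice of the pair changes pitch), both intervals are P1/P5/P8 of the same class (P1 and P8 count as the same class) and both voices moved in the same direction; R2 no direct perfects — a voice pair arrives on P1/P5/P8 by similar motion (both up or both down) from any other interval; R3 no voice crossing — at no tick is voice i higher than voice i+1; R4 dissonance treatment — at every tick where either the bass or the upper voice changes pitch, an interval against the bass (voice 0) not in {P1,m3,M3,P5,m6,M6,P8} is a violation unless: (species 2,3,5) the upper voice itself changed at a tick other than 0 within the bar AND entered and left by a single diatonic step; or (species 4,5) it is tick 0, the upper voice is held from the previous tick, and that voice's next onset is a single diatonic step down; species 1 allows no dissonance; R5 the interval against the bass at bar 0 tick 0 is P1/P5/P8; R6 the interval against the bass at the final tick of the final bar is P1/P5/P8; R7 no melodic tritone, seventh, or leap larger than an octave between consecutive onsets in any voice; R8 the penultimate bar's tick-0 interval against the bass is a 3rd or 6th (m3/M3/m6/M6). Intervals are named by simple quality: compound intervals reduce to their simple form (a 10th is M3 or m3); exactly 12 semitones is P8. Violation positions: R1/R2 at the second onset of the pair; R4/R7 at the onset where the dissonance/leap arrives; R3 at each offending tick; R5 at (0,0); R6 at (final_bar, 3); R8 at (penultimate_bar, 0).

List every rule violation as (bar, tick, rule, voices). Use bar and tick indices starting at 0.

bar 0: v0=G3 v1=G4 downbeat P8
bar 1: v0=E3 v1=G3 downbeat m3
bar 2: v0=D3 v1=D4 downbeat P8
bar 3: v0=F3 v1=A3 downbeat M3
bar 4: v0=D3 v1=F3 downbeat m3
bar 5: v0=C3 v1=E3 downbeat M3
bar 6: v0=F3 v1=D4 downbeat M6
bar 7: v0=G3 v1=G4 downbeat P8
  -> R7 @ bar 5 tick 0 v(1,): D4->E3 leap 10st
  -> R7 @ bar 6 tick 0 v(1,): E3->D4 leap 10st
  -> R2 @ bar 7 tick 0 v(0, 1): F3/A3 M3 -> G3/G4 P8 similar
  -> R7 @ bar 7 tick 0 v(1,): A3->G4 leap 10st

(5, 0, R7, (1,))
(6, 0, R7, (1,))
(7, 0, R2, (0, 1))
(7, 0, R7, (1,))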